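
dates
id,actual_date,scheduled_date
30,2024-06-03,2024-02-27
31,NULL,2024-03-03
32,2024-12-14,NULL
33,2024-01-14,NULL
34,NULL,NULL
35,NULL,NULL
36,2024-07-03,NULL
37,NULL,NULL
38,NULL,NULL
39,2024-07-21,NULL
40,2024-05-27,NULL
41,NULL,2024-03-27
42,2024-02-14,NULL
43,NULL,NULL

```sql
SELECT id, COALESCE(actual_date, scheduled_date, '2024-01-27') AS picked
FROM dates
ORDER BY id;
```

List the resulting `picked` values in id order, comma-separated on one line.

2024-06-03, 2024-03-03, 2024-12-14, 2024-01-14, 2024-01-27, 2024-01-27, 2024-07-03, 2024-01-27, 2024-01-27, 2024-07-21, 2024-05-27, 2024-03-27, 2024-02-14, 2024-01-27

id=30: actual_date=2024-06-03 → 2024-06-03
id=31: actual_date=NULL, scheduled_date=2024-03-03 → 2024-03-03
id=32: actual_date=2024-12-14 → 2024-12-14
id=33: actual_date=2024-01-14 → 2024-01-14
id=34: actual_date=NULL, scheduled_date=NULL, → literal 2024-01-27 → 2024-01-27
id=35: actual_date=NULL, scheduled_date=NULL, → literal 2024-01-27 → 2024-01-27
id=36: actual_date=2024-07-03 → 2024-07-03
id=37: actual_date=NULL, scheduled_date=NULL, → literal 2024-01-27 → 2024-01-27
id=38: actual_date=NULL, scheduled_date=NULL, → literal 2024-01-27 → 2024-01-27
id=39: actual_date=2024-07-21 → 2024-07-21
id=40: actual_date=2024-05-27 → 2024-05-27
id=41: actual_date=NULL, scheduled_date=2024-03-27 → 2024-03-27
id=42: actual_date=2024-02-14 → 2024-02-14
id=43: actual_date=NULL, scheduled_date=NULL, → literal 2024-01-27 → 2024-01-27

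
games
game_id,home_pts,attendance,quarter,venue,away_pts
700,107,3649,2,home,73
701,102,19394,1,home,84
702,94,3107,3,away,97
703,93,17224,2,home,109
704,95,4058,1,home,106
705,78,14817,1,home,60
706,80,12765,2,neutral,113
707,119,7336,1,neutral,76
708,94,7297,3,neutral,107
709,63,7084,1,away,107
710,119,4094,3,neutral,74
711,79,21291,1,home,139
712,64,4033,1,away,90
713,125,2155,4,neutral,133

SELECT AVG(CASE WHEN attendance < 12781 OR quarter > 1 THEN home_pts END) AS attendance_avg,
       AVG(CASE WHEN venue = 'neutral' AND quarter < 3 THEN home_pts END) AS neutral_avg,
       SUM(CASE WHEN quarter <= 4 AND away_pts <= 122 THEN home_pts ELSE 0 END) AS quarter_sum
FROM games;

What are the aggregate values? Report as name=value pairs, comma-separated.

[attendance_avg: attendance < 12781 OR quarter > 1]
game_id=700: ✓ → 107
game_id=701: ✗
game_id=702: ✓ → 94
game_id=703: ✓ → 93
game_id=704: ✓ → 95
game_id=705: ✗
game_id=706: ✓ → 80
game_id=707: ✓ → 119
game_id=708: ✓ → 94
game_id=709: ✓ → 63
game_id=710: ✓ → 119
game_id=711: ✗
game_id=712: ✓ → 64
game_id=713: ✓ → 125
attendance_avg = (107 + 94 + 93 + 95 + 80 + 119 + 94 + 63 + 119 + 64 + 125) / 11 = 95.7272727273
—
[neutral_avg: venue = 'neutral' AND quarter < 3]
game_id=700: ✗
game_id=701: ✗
game_id=702: ✗
game_id=703: ✗
game_id=704: ✗
game_id=705: ✗
game_id=706: ✓ → 80
game_id=707: ✓ → 119
game_id=708: ✗
game_id=709: ✗
game_id=710: ✗
game_id=711: ✗
game_id=712: ✗
game_id=713: ✗
neutral_avg = (80 + 119) / 2 = 99.5
—
[quarter_sum: quarter <= 4 AND away_pts <= 122]
game_id=700: ✓ → 107
game_id=701: ✓ → 102
game_id=702: ✓ → 94
game_id=703: ✓ → 93
game_id=704: ✓ → 95
game_id=705: ✓ → 78
game_id=706: ✓ → 80
game_id=707: ✓ → 119
game_id=708: ✓ → 94
game_id=709: ✓ → 63
game_id=710: ✓ → 119
game_id=711: ✗
game_id=712: ✓ → 64
game_id=713: ✗
quarter_sum = 107 + 102 + 94 + 93 + 95 + 78 + 80 + 119 + 94 + 63 + 119 + 64 = 1108

attendance_avg=95.7272727273, neutral_avg=99.5, quarter_sum=1108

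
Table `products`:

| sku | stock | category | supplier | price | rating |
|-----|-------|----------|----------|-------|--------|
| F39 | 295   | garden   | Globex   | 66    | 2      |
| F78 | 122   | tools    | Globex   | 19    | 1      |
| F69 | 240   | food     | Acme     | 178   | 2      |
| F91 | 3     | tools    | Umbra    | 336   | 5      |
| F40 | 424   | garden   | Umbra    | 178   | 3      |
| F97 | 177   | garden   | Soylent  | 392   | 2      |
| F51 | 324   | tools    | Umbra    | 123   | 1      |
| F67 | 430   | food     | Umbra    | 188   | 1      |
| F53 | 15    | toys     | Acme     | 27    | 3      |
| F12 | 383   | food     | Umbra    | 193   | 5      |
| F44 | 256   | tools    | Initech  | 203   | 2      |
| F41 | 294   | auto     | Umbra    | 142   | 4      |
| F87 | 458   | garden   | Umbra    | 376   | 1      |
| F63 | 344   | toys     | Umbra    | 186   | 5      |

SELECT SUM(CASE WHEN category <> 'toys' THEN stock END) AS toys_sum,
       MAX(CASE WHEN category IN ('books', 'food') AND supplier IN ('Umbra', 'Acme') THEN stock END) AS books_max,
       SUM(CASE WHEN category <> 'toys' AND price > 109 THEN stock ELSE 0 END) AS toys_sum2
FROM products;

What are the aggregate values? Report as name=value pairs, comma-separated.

[toys_sum: category <> 'toys']
sku=F39: ✓ → 295
sku=F78: ✓ → 122
sku=F69: ✓ → 240
sku=F91: ✓ → 3
sku=F40: ✓ → 424
sku=F97: ✓ → 177
sku=F51: ✓ → 324
sku=F67: ✓ → 430
sku=F53: ✗
sku=F12: ✓ → 383
sku=F44: ✓ → 256
sku=F41: ✓ → 294
sku=F87: ✓ → 458
sku=F63: ✗
toys_sum = 295 + 122 + 240 + 3 + 424 + 177 + 324 + 430 + 383 + 256 + 294 + 458 = 3406
—
[books_max: category IN ('books', 'food') AND supplier IN ('Umbra', 'Acme')]
sku=F39: ✗
sku=F78: ✗
sku=F69: ✓ → 240
sku=F91: ✗
sku=F40: ✗
sku=F97: ✗
sku=F51: ✗
sku=F67: ✓ → 430
sku=F53: ✗
sku=F12: ✓ → 383
sku=F44: ✗
sku=F41: ✗
sku=F87: ✗
sku=F63: ✗
books_max = MAX(240, 430, 383) = 430
—
[toys_sum2: category <> 'toys' AND price > 109]
sku=F39: ✗
sku=F78: ✗
sku=F69: ✓ → 240
sku=F91: ✓ → 3
sku=F40: ✓ → 424
sku=F97: ✓ → 177
sku=F51: ✓ → 324
sku=F67: ✓ → 430
sku=F53: ✗
sku=F12: ✓ → 383
sku=F44: ✓ → 256
sku=F41: ✓ → 294
sku=F87: ✓ → 458
sku=F63: ✗
toys_sum2 = 240 + 3 + 424 + 177 + 324 + 430 + 383 + 256 + 294 + 458 = 2989

toys_sum=3406, books_max=430, toys_sum2=2989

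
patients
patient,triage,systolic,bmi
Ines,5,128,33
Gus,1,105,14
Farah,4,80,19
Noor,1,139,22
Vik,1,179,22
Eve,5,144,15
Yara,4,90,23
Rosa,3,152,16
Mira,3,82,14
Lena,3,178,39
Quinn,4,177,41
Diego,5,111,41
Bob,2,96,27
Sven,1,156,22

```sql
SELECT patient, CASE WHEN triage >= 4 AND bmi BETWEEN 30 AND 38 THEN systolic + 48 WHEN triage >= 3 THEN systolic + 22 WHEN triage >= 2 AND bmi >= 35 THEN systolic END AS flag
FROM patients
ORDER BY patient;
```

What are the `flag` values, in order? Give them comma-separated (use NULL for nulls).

NULL, 133, 166, 102, NULL, 176, 200, 104, NULL, 199, 174, NULL, NULL, 112

patient=Bob: (no match → NULL) → NULL
patient=Diego: triage >= 3 → 133
patient=Eve: triage >= 3 → 166
patient=Farah: triage >= 3 → 102
patient=Gus: (no match → NULL) → NULL
patient=Ines: triage >= 4 AND bmi BETWEEN 30 AND 38 → 176
patient=Lena: triage >= 3 → 200
patient=Mira: triage >= 3 → 104
patient=Noor: (no match → NULL) → NULL
patient=Quinn: triage >= 3 → 199
patient=Rosa: triage >= 3 → 174
patient=Sven: (no match → NULL) → NULL
patient=Vik: (no match → NULL) → NULL
patient=Yara: triage >= 3 → 112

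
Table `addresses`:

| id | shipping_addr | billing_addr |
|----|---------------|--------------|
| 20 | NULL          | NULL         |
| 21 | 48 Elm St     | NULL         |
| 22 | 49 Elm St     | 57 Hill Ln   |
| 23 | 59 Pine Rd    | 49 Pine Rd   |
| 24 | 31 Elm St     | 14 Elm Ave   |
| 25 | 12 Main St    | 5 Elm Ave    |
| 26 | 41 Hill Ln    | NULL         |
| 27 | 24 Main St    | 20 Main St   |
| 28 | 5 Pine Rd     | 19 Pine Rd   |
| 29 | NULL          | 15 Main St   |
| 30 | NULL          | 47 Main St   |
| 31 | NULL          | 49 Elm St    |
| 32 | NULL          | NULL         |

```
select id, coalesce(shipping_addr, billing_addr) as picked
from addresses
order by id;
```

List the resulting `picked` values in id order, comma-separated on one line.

id=20: shipping_addr=NULL, billing_addr=NULL (all NULL) → NULL
id=21: shipping_addr=48 Elm St → 48 Elm St
id=22: shipping_addr=49 Elm St → 49 Elm St
id=23: shipping_addr=59 Pine Rd → 59 Pine Rd
id=24: shipping_addr=31 Elm St → 31 Elm St
id=25: shipping_addr=12 Main St → 12 Main St
id=26: shipping_addr=41 Hill Ln → 41 Hill Ln
id=27: shipping_addr=24 Main St → 24 Main St
id=28: shipping_addr=5 Pine Rd → 5 Pine Rd
id=29: shipping_addr=NULL, billing_addr=15 Main St → 15 Main St
id=30: shipping_addr=NULL, billing_addr=47 Main St → 47 Main St
id=31: shipping_addr=NULL, billing_addr=49 Elm St → 49 Elm St
id=32: shipping_addr=NULL, billing_addr=NULL (all NULL) → NULL

NULL, 48 Elm St, 49 Elm St, 59 Pine Rd, 31 Elm St, 12 Main St, 41 Hill Ln, 24 Main St, 5 Pine Rd, 15 Main St, 47 Main St, 49 Elm St, NULL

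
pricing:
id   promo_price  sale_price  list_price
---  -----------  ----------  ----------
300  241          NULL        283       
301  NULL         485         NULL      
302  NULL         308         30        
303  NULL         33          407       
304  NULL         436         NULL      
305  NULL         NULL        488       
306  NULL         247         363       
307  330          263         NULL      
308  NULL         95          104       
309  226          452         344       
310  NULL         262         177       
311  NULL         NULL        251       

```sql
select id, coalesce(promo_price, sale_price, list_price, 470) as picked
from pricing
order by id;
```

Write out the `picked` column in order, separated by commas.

id=300: promo_price=241 → 241
id=301: promo_price=NULL, sale_price=485 → 485
id=302: promo_price=NULL, sale_price=308 → 308
id=303: promo_price=NULL, sale_price=33 → 33
id=304: promo_price=NULL, sale_price=436 → 436
id=305: promo_price=NULL, sale_price=NULL, list_price=488 → 488
id=306: promo_price=NULL, sale_price=247 → 247
id=307: promo_price=330 → 330
id=308: promo_price=NULL, sale_price=95 → 95
id=309: promo_price=226 → 226
id=310: promo_price=NULL, sale_price=262 → 262
id=311: promo_price=NULL, sale_price=NULL, list_price=251 → 251

241, 485, 308, 33, 436, 488, 247, 330, 95, 226, 262, 251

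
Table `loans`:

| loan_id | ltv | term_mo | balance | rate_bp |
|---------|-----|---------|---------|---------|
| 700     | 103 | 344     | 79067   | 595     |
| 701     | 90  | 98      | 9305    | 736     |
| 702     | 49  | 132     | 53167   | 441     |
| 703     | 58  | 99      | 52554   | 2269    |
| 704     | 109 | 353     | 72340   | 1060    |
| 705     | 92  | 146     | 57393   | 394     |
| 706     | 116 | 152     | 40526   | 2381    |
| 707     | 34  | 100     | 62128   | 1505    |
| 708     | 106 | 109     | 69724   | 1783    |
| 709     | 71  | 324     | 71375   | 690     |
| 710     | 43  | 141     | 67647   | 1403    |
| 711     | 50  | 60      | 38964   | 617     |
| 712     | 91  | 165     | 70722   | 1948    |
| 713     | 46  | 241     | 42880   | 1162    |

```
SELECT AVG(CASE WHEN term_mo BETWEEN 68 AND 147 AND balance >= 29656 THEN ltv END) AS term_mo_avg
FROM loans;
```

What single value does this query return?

63.6666666667

loan_id=700: ✗
loan_id=701: ✗
loan_id=702: ✓ → 49
loan_id=703: ✓ → 58
loan_id=704: ✗
loan_id=705: ✓ → 92
loan_id=706: ✗
loan_id=707: ✓ → 34
loan_id=708: ✓ → 106
loan_id=709: ✗
loan_id=710: ✓ → 43
loan_id=711: ✗
loan_id=712: ✗
loan_id=713: ✗
term_mo_avg = (49 + 58 + 92 + 34 + 106 + 43) / 6 = 63.6666666667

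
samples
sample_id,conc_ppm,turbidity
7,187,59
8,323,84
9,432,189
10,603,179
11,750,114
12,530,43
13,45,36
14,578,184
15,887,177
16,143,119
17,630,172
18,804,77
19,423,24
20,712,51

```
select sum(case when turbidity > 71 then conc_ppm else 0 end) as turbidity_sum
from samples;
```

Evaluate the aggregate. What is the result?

sample_id=7: ✗
sample_id=8: ✓ → 323
sample_id=9: ✓ → 432
sample_id=10: ✓ → 603
sample_id=11: ✓ → 750
sample_id=12: ✗
sample_id=13: ✗
sample_id=14: ✓ → 578
sample_id=15: ✓ → 887
sample_id=16: ✓ → 143
sample_id=17: ✓ → 630
sample_id=18: ✓ → 804
sample_id=19: ✗
sample_id=20: ✗
turbidity_sum = 323 + 432 + 603 + 750 + 578 + 887 + 143 + 630 + 804 = 5150

5150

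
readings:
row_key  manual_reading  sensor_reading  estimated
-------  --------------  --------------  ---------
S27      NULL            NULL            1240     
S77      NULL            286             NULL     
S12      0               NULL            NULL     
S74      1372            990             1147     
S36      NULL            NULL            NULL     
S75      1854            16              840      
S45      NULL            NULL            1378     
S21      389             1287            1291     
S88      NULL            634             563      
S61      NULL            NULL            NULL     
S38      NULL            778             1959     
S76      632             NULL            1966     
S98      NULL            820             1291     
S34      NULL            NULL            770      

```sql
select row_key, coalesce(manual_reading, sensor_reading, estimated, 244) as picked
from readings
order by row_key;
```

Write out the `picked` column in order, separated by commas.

row_key=S12: manual_reading=0 → 0
row_key=S21: manual_reading=389 → 389
row_key=S27: manual_reading=NULL, sensor_reading=NULL, estimated=1240 → 1240
row_key=S34: manual_reading=NULL, sensor_reading=NULL, estimated=770 → 770
row_key=S36: manual_reading=NULL, sensor_reading=NULL, estimated=NULL, → literal 244 → 244
row_key=S38: manual_reading=NULL, sensor_reading=778 → 778
row_key=S45: manual_reading=NULL, sensor_reading=NULL, estimated=1378 → 1378
row_key=S61: manual_reading=NULL, sensor_reading=NULL, estimated=NULL, → literal 244 → 244
row_key=S74: manual_reading=1372 → 1372
row_key=S75: manual_reading=1854 → 1854
row_key=S76: manual_reading=632 → 632
row_key=S77: manual_reading=NULL, sensor_reading=286 → 286
row_key=S88: manual_reading=NULL, sensor_reading=634 → 634
row_key=S98: manual_reading=NULL, sensor_reading=820 → 820

0, 389, 1240, 770, 244, 778, 1378, 244, 1372, 1854, 632, 286, 634, 820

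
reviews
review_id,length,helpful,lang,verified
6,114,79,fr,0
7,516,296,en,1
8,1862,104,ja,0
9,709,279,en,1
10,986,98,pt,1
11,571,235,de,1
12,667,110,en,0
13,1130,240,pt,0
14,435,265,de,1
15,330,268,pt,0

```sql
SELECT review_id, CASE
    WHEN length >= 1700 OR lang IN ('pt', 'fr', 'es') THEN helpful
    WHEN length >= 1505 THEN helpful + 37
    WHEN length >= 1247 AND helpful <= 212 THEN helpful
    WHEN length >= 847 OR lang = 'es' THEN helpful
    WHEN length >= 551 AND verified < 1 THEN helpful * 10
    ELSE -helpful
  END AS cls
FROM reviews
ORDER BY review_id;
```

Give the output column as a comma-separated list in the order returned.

79, -296, 104, -279, 98, -235, 1100, 240, -265, 268

review_id=6: length >= 1700 OR lang IN ('pt', 'fr', 'es') → 79
review_id=7: ELSE → -296
review_id=8: length >= 1700 OR lang IN ('pt', 'fr', 'es') → 104
review_id=9: ELSE → -279
review_id=10: length >= 1700 OR lang IN ('pt', 'fr', 'es') → 98
review_id=11: ELSE → -235
review_id=12: length >= 551 AND verified < 1 → 1100
review_id=13: length >= 1700 OR lang IN ('pt', 'fr', 'es') → 240
review_id=14: ELSE → -265
review_id=15: length >= 1700 OR lang IN ('pt', 'fr', 'es') → 268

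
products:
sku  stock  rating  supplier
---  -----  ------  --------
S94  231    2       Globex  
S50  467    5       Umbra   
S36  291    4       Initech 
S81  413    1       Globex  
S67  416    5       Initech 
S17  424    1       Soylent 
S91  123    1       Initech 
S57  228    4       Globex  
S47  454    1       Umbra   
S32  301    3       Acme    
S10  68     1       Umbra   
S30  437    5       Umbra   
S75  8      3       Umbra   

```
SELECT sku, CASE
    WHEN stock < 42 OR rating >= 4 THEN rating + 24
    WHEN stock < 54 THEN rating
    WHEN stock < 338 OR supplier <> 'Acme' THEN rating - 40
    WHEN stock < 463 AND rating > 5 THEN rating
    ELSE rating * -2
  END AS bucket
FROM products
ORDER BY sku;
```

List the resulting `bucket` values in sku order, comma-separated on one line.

-39, -39, 29, -37, 28, -39, 29, 28, 29, 27, -39, -39, -38

sku=S10: stock < 338 OR supplier <> 'Acme' → -39
sku=S17: stock < 338 OR supplier <> 'Acme' → -39
sku=S30: stock < 42 OR rating >= 4 → 29
sku=S32: stock < 338 OR supplier <> 'Acme' → -37
sku=S36: stock < 42 OR rating >= 4 → 28
sku=S47: stock < 338 OR supplier <> 'Acme' → -39
sku=S50: stock < 42 OR rating >= 4 → 29
sku=S57: stock < 42 OR rating >= 4 → 28
sku=S67: stock < 42 OR rating >= 4 → 29
sku=S75: stock < 42 OR rating >= 4 → 27
sku=S81: stock < 338 OR supplier <> 'Acme' → -39
sku=S91: stock < 338 OR supplier <> 'Acme' → -39
sku=S94: stock < 338 OR supplier <> 'Acme' → -38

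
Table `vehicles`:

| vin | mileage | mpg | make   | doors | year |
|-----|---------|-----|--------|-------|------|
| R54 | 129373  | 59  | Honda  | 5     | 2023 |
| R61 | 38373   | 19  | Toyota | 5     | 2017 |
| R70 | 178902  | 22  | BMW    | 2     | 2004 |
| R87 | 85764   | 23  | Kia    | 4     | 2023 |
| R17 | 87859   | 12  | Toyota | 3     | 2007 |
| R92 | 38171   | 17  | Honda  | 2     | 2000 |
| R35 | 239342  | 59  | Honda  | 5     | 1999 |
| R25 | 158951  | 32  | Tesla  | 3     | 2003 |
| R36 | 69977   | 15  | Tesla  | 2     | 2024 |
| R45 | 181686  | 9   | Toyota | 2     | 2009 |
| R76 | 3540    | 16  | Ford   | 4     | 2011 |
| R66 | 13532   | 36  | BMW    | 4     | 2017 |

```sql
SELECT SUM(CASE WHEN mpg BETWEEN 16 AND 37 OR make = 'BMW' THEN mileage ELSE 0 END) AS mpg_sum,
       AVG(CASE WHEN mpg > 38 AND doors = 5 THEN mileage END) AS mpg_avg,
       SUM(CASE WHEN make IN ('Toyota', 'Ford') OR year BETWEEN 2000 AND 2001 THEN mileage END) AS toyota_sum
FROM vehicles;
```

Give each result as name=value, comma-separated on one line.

[mpg_sum: mpg BETWEEN 16 AND 37 OR make = 'BMW']
vin=R54: ✗
vin=R61: ✓ → 38373
vin=R70: ✓ → 178902
vin=R87: ✓ → 85764
vin=R17: ✗
vin=R92: ✓ → 38171
vin=R35: ✗
vin=R25: ✓ → 158951
vin=R36: ✗
vin=R45: ✗
vin=R76: ✓ → 3540
vin=R66: ✓ → 13532
mpg_sum = 38373 + 178902 + 85764 + 38171 + 158951 + 3540 + 13532 = 517233
—
[mpg_avg: mpg > 38 AND doors = 5]
vin=R54: ✓ → 129373
vin=R61: ✗
vin=R70: ✗
vin=R87: ✗
vin=R17: ✗
vin=R92: ✗
vin=R35: ✓ → 239342
vin=R25: ✗
vin=R36: ✗
vin=R45: ✗
vin=R76: ✗
vin=R66: ✗
mpg_avg = (129373 + 239342) / 2 = 184357.5
—
[toyota_sum: make IN ('Toyota', 'Ford') OR year BETWEEN 2000 AND 2001]
vin=R54: ✗
vin=R61: ✓ → 38373
vin=R70: ✗
vin=R87: ✗
vin=R17: ✓ → 87859
vin=R92: ✓ → 38171
vin=R35: ✗
vin=R25: ✗
vin=R36: ✗
vin=R45: ✓ → 181686
vin=R76: ✓ → 3540
vin=R66: ✗
toyota_sum = 38373 + 87859 + 38171 + 181686 + 3540 = 349629

mpg_sum=517233, mpg_avg=184357.5, toyota_sum=349629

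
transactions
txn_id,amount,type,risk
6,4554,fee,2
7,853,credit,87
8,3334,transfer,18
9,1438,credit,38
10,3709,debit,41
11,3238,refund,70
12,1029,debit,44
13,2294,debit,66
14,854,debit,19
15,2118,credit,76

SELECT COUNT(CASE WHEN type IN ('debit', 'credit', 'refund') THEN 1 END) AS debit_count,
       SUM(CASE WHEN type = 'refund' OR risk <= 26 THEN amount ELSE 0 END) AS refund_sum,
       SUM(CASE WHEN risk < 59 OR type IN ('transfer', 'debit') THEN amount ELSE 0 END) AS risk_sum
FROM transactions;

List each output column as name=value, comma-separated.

[debit_count: type IN ('debit', 'credit', 'refund')]
txn_id=6: ✗
txn_id=7: ✓ → 1
txn_id=8: ✗
txn_id=9: ✓ → 1
txn_id=10: ✓ → 1
txn_id=11: ✓ → 1
txn_id=12: ✓ → 1
txn_id=13: ✓ → 1
txn_id=14: ✓ → 1
txn_id=15: ✓ → 1
debit_count = COUNT(1, 1, 1, 1, 1, 1, 1, 1) = 8
—
[refund_sum: type = 'refund' OR risk <= 26]
txn_id=6: ✓ → 4554
txn_id=7: ✗
txn_id=8: ✓ → 3334
txn_id=9: ✗
txn_id=10: ✗
txn_id=11: ✓ → 3238
txn_id=12: ✗
txn_id=13: ✗
txn_id=14: ✓ → 854
txn_id=15: ✗
refund_sum = 4554 + 3334 + 3238 + 854 = 11980
—
[risk_sum: risk < 59 OR type IN ('transfer', 'debit')]
txn_id=6: ✓ → 4554
txn_id=7: ✗
txn_id=8: ✓ → 3334
txn_id=9: ✓ → 1438
txn_id=10: ✓ → 3709
txn_id=11: ✗
txn_id=12: ✓ → 1029
txn_id=13: ✓ → 2294
txn_id=14: ✓ → 854
txn_id=15: ✗
risk_sum = 4554 + 3334 + 1438 + 3709 + 1029 + 2294 + 854 = 17212

debit_count=8, refund_sum=11980, risk_sum=17212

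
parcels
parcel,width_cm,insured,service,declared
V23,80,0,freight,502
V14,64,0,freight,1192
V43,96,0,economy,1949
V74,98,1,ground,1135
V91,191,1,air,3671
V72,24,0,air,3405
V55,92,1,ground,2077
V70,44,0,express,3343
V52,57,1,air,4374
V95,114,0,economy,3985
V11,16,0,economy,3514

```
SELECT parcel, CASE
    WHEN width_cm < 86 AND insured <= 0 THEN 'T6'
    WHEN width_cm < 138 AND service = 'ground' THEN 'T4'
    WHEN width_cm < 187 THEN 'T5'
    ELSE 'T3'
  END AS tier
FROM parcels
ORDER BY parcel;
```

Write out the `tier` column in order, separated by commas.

T6, T6, T6, T5, T5, T4, T6, T6, T4, T3, T5

parcel=V11: width_cm < 86 AND insured <= 0 → T6
parcel=V14: width_cm < 86 AND insured <= 0 → T6
parcel=V23: width_cm < 86 AND insured <= 0 → T6
parcel=V43: width_cm < 187 → T5
parcel=V52: width_cm < 187 → T5
parcel=V55: width_cm < 138 AND service = 'ground' → T4
parcel=V70: width_cm < 86 AND insured <= 0 → T6
parcel=V72: width_cm < 86 AND insured <= 0 → T6
parcel=V74: width_cm < 138 AND service = 'ground' → T4
parcel=V91: ELSE → T3
parcel=V95: width_cm < 187 → T5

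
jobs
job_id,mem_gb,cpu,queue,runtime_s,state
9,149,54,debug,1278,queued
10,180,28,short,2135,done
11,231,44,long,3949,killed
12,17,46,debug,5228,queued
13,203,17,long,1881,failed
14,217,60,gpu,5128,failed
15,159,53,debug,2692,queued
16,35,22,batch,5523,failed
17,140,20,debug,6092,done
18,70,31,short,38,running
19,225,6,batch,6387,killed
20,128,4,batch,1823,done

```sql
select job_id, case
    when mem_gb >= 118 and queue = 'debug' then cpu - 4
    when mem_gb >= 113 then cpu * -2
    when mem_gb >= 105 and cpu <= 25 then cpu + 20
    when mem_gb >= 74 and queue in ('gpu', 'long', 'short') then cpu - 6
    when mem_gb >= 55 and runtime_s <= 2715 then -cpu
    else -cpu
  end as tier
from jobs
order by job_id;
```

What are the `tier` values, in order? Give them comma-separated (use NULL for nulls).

job_id=9: mem_gb >= 118 and queue = 'debug' → 50
job_id=10: mem_gb >= 113 → -56
job_id=11: mem_gb >= 113 → -88
job_id=12: ELSE → -46
job_id=13: mem_gb >= 113 → -34
job_id=14: mem_gb >= 113 → -120
job_id=15: mem_gb >= 118 and queue = 'debug' → 49
job_id=16: ELSE → -22
job_id=17: mem_gb >= 118 and queue = 'debug' → 16
job_id=18: mem_gb >= 55 and runtime_s <= 2715 → -31
job_id=19: mem_gb >= 113 → -12
job_id=20: mem_gb >= 113 → -8

50, -56, -88, -46, -34, -120, 49, -22, 16, -31, -12, -8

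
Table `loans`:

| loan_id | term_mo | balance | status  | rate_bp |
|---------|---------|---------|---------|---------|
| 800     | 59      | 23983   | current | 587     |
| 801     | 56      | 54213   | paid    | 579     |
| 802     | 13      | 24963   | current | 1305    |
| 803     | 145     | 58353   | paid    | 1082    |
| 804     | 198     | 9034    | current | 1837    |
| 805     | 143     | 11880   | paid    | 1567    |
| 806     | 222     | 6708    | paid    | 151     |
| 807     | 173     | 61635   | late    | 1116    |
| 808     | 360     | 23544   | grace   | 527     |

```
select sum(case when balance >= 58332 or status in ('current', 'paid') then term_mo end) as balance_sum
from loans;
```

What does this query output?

loan_id=800: ✓ → 59
loan_id=801: ✓ → 56
loan_id=802: ✓ → 13
loan_id=803: ✓ → 145
loan_id=804: ✓ → 198
loan_id=805: ✓ → 143
loan_id=806: ✓ → 222
loan_id=807: ✓ → 173
loan_id=808: ✗
balance_sum = 59 + 56 + 13 + 145 + 198 + 143 + 222 + 173 = 1009

1009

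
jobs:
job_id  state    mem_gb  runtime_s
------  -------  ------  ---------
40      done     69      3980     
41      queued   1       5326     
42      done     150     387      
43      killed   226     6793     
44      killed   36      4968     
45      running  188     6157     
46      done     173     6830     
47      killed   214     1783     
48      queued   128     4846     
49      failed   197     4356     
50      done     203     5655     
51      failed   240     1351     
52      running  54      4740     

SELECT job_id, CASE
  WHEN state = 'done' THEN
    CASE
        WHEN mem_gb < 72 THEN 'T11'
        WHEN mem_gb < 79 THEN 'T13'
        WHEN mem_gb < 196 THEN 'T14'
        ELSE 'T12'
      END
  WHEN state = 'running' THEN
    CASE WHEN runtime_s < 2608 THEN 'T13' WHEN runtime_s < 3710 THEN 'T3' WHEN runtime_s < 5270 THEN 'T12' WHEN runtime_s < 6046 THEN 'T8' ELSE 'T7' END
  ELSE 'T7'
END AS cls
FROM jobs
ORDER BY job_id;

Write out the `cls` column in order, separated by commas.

T11, T7, T14, T7, T7, T7, T14, T7, T7, T7, T12, T7, T12

job_id=40: state='done' → inner[mem_gb < 72] → T11
job_id=41: state='queued' → outer ELSE → T7
job_id=42: state='done' → inner[mem_gb < 196] → T14
job_id=43: state='killed' → outer ELSE → T7
job_id=44: state='killed' → outer ELSE → T7
job_id=45: state='running' → inner[ELSE] → T7
job_id=46: state='done' → inner[mem_gb < 196] → T14
job_id=47: state='killed' → outer ELSE → T7
job_id=48: state='queued' → outer ELSE → T7
job_id=49: state='failed' → outer ELSE → T7
job_id=50: state='done' → inner[ELSE] → T12
job_id=51: state='failed' → outer ELSE → T7
job_id=52: state='running' → inner[runtime_s < 5270] → T12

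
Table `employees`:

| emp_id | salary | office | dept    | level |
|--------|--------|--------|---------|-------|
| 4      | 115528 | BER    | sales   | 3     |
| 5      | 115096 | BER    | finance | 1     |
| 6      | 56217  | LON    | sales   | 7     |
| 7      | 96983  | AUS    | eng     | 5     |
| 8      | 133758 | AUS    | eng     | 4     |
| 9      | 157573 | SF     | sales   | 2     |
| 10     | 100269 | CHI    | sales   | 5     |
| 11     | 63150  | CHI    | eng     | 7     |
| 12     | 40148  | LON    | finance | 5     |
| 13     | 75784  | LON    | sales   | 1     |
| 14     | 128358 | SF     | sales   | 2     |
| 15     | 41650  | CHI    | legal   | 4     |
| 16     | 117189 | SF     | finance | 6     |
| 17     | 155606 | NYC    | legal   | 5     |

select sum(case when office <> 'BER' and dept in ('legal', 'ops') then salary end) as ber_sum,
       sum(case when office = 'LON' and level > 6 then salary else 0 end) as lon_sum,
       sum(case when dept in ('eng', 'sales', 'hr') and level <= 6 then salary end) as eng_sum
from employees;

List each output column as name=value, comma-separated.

[ber_sum: office <> 'BER' and dept in ('legal', 'ops')]
emp_id=4: ✗
emp_id=5: ✗
emp_id=6: ✗
emp_id=7: ✗
emp_id=8: ✗
emp_id=9: ✗
emp_id=10: ✗
emp_id=11: ✗
emp_id=12: ✗
emp_id=13: ✗
emp_id=14: ✗
emp_id=15: ✓ → 41650
emp_id=16: ✗
emp_id=17: ✓ → 155606
ber_sum = 41650 + 155606 = 197256
—
[lon_sum: office = 'LON' and level > 6]
emp_id=4: ✗
emp_id=5: ✗
emp_id=6: ✓ → 56217
emp_id=7: ✗
emp_id=8: ✗
emp_id=9: ✗
emp_id=10: ✗
emp_id=11: ✗
emp_id=12: ✗
emp_id=13: ✗
emp_id=14: ✗
emp_id=15: ✗
emp_id=16: ✗
emp_id=17: ✗
lon_sum = 56217
—
[eng_sum: dept in ('eng', 'sales', 'hr') and level <= 6]
emp_id=4: ✓ → 115528
emp_id=5: ✗
emp_id=6: ✗
emp_id=7: ✓ → 96983
emp_id=8: ✓ → 133758
emp_id=9: ✓ → 157573
emp_id=10: ✓ → 100269
emp_id=11: ✗
emp_id=12: ✗
emp_id=13: ✓ → 75784
emp_id=14: ✓ → 128358
emp_id=15: ✗
emp_id=16: ✗
emp_id=17: ✗
eng_sum = 115528 + 96983 + 133758 + 157573 + 100269 + 75784 + 128358 = 808253

ber_sum=197256, lon_sum=56217, eng_sum=808253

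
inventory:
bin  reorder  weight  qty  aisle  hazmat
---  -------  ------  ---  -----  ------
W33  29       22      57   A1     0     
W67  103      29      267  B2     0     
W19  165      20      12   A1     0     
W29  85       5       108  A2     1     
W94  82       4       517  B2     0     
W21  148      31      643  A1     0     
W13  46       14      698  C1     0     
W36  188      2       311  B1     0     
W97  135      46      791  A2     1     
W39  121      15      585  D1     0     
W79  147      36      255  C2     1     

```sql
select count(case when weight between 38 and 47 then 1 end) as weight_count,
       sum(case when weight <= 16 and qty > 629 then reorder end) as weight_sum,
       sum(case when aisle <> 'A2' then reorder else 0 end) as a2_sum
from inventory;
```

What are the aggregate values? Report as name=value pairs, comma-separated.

weight_count=1, weight_sum=46, a2_sum=1029

[weight_count: weight between 38 and 47]
bin=W33: ✗
bin=W67: ✗
bin=W19: ✗
bin=W29: ✗
bin=W94: ✗
bin=W21: ✗
bin=W13: ✗
bin=W36: ✗
bin=W97: ✓ → 1
bin=W39: ✗
bin=W79: ✗
weight_count = COUNT(1) = 1
—
[weight_sum: weight <= 16 and qty > 629]
bin=W33: ✗
bin=W67: ✗
bin=W19: ✗
bin=W29: ✗
bin=W94: ✗
bin=W21: ✗
bin=W13: ✓ → 46
bin=W36: ✗
bin=W97: ✗
bin=W39: ✗
bin=W79: ✗
weight_sum = 46
—
[a2_sum: aisle <> 'A2']
bin=W33: ✓ → 29
bin=W67: ✓ → 103
bin=W19: ✓ → 165
bin=W29: ✗
bin=W94: ✓ → 82
bin=W21: ✓ → 148
bin=W13: ✓ → 46
bin=W36: ✓ → 188
bin=W97: ✗
bin=W39: ✓ → 121
bin=W79: ✓ → 147
a2_sum = 29 + 103 + 165 + 82 + 148 + 46 + 188 + 121 + 147 = 1029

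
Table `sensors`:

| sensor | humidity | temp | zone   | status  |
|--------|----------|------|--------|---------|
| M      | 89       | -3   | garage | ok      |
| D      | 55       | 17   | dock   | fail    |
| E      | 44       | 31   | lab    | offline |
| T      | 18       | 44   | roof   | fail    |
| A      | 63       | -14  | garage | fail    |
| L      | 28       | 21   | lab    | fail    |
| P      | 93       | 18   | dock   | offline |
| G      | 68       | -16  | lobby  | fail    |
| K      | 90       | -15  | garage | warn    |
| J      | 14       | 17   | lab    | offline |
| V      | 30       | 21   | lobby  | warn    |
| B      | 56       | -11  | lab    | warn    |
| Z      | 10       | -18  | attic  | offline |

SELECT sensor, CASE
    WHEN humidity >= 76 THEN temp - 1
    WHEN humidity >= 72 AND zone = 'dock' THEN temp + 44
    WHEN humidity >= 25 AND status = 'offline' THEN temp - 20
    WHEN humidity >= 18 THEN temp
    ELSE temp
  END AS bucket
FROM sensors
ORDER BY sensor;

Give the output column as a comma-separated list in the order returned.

sensor=A: humidity >= 18 → -14
sensor=B: humidity >= 18 → -11
sensor=D: humidity >= 18 → 17
sensor=E: humidity >= 25 AND status = 'offline' → 11
sensor=G: humidity >= 18 → -16
sensor=J: ELSE → 17
sensor=K: humidity >= 76 → -16
sensor=L: humidity >= 18 → 21
sensor=M: humidity >= 76 → -4
sensor=P: humidity >= 76 → 17
sensor=T: humidity >= 18 → 44
sensor=V: humidity >= 18 → 21
sensor=Z: ELSE → -18

-14, -11, 17, 11, -16, 17, -16, 21, -4, 17, 44, 21, -18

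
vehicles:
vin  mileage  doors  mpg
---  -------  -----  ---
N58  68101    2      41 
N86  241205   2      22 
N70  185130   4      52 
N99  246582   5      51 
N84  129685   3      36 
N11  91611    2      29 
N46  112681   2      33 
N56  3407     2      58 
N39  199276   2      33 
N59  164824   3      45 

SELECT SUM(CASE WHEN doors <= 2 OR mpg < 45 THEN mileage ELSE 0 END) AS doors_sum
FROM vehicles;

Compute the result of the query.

845966

vin=N58: ✓ → 68101
vin=N86: ✓ → 241205
vin=N70: ✗
vin=N99: ✗
vin=N84: ✓ → 129685
vin=N11: ✓ → 91611
vin=N46: ✓ → 112681
vin=N56: ✓ → 3407
vin=N39: ✓ → 199276
vin=N59: ✗
doors_sum = 68101 + 241205 + 129685 + 91611 + 112681 + 3407 + 199276 = 845966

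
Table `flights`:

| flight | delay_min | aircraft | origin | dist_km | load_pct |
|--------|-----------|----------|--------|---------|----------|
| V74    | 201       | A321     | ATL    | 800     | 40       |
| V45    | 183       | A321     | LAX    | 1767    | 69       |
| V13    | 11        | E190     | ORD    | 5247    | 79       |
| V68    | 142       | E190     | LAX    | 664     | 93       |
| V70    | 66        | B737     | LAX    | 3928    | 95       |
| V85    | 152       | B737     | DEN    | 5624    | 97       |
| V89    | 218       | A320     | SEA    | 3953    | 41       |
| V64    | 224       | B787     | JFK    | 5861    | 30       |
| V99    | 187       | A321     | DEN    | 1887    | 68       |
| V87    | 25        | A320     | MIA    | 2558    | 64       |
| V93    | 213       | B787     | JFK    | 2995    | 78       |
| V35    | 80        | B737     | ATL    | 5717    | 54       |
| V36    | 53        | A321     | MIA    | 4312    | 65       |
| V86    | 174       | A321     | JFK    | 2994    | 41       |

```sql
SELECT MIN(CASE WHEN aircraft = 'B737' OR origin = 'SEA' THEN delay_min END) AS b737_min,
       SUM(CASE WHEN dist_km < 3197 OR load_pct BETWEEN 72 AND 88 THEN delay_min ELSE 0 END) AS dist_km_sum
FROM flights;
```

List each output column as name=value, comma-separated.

[b737_min: aircraft = 'B737' OR origin = 'SEA']
flight=V74: ✗
flight=V45: ✗
flight=V13: ✗
flight=V68: ✗
flight=V70: ✓ → 66
flight=V85: ✓ → 152
flight=V89: ✓ → 218
flight=V64: ✗
flight=V99: ✗
flight=V87: ✗
flight=V93: ✗
flight=V35: ✓ → 80
flight=V36: ✗
flight=V86: ✗
b737_min = MIN(66, 152, 218, 80) = 66
—
[dist_km_sum: dist_km < 3197 OR load_pct BETWEEN 72 AND 88]
flight=V74: ✓ → 201
flight=V45: ✓ → 183
flight=V13: ✓ → 11
flight=V68: ✓ → 142
flight=V70: ✗
flight=V85: ✗
flight=V89: ✗
flight=V64: ✗
flight=V99: ✓ → 187
flight=V87: ✓ → 25
flight=V93: ✓ → 213
flight=V35: ✗
flight=V36: ✗
flight=V86: ✓ → 174
dist_km_sum = 201 + 183 + 11 + 142 + 187 + 25 + 213 + 174 = 1136

b737_min=66, dist_km_sum=1136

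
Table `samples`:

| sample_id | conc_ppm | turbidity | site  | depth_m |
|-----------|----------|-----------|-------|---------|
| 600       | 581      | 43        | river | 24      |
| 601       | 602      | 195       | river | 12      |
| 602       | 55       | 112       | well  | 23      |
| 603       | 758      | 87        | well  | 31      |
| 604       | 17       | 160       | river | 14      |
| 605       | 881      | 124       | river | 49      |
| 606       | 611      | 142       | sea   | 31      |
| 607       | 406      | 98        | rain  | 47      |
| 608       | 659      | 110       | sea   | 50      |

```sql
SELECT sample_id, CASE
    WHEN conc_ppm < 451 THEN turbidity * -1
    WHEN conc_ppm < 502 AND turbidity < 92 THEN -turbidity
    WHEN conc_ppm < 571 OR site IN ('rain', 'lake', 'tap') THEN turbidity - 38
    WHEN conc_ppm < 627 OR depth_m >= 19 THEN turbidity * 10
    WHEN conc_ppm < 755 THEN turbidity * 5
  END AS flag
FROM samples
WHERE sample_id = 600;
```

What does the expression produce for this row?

430

sample_id = 600: conc_ppm=581, turbidity=43, site=river, depth_m=24.
conc_ppm < 451 → false
conc_ppm < 502 AND turbidity < 92 → false
conc_ppm < 571 OR site IN ('rain', 'lake', 'tap') → false
conc_ppm < 627 OR depth_m >= 19 → true → 430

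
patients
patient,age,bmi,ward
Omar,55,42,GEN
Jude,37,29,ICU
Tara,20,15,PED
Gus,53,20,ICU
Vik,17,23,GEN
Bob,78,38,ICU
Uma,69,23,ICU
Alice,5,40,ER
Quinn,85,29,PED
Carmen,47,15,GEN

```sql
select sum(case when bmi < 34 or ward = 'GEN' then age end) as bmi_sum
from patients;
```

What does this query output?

patient=Omar: ✓ → 55
patient=Jude: ✓ → 37
patient=Tara: ✓ → 20
patient=Gus: ✓ → 53
patient=Vik: ✓ → 17
patient=Bob: ✗
patient=Uma: ✓ → 69
patient=Alice: ✗
patient=Quinn: ✓ → 85
patient=Carmen: ✓ → 47
bmi_sum = 55 + 37 + 20 + 53 + 17 + 69 + 85 + 47 = 383

383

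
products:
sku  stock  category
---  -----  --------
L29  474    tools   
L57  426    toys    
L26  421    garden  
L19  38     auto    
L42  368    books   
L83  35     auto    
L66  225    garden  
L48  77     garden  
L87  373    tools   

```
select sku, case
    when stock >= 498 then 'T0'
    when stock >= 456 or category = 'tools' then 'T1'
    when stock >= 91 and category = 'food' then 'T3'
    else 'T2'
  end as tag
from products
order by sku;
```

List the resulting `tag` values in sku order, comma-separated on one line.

T2, T2, T1, T2, T2, T2, T2, T2, T1

sku=L19: ELSE → T2
sku=L26: ELSE → T2
sku=L29: stock >= 456 or category = 'tools' → T1
sku=L42: ELSE → T2
sku=L48: ELSE → T2
sku=L57: ELSE → T2
sku=L66: ELSE → T2
sku=L83: ELSE → T2
sku=L87: stock >= 456 or category = 'tools' → T1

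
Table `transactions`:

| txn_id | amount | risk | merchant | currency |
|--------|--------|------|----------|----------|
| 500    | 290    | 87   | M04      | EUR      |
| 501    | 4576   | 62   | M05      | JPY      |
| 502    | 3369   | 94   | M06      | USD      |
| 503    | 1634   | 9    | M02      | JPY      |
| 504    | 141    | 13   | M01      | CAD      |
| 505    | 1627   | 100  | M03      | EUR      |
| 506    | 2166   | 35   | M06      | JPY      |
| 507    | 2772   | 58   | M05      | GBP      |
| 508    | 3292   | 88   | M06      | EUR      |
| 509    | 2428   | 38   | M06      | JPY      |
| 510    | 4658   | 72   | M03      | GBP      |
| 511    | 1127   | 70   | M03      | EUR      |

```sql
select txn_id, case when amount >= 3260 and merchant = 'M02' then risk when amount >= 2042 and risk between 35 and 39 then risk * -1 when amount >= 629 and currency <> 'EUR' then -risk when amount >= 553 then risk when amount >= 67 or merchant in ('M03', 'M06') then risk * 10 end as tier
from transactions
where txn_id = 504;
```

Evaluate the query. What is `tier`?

130

txn_id = 504: amount=141, risk=13, merchant=M01, currency=CAD.
amount >= 3260 and merchant = 'M02' → false
amount >= 2042 and risk between 35 and 39 → false
amount >= 629 and currency <> 'EUR' → false
amount >= 553 → false
amount >= 67 or merchant in ('M03', 'M06') → true → 130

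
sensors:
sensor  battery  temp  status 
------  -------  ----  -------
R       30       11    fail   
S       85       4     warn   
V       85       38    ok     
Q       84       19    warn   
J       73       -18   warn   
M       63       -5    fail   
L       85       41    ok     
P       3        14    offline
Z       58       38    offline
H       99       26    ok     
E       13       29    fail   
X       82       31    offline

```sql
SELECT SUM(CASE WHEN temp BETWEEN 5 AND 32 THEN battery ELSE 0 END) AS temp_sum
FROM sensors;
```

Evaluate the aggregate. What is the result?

311

sensor=R: ✓ → 30
sensor=S: ✗
sensor=V: ✗
sensor=Q: ✓ → 84
sensor=J: ✗
sensor=M: ✗
sensor=L: ✗
sensor=P: ✓ → 3
sensor=Z: ✗
sensor=H: ✓ → 99
sensor=E: ✓ → 13
sensor=X: ✓ → 82
temp_sum = 30 + 84 + 3 + 99 + 13 + 82 = 311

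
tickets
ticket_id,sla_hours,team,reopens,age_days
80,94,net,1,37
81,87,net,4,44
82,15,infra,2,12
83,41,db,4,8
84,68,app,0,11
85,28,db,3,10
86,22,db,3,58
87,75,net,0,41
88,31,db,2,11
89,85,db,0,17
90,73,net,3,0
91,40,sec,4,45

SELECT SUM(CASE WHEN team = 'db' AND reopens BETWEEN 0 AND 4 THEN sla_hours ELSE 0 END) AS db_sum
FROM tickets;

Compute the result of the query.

207

ticket_id=80: ✗
ticket_id=81: ✗
ticket_id=82: ✗
ticket_id=83: ✓ → 41
ticket_id=84: ✗
ticket_id=85: ✓ → 28
ticket_id=86: ✓ → 22
ticket_id=87: ✗
ticket_id=88: ✓ → 31
ticket_id=89: ✓ → 85
ticket_id=90: ✗
ticket_id=91: ✗
db_sum = 41 + 28 + 22 + 31 + 85 = 207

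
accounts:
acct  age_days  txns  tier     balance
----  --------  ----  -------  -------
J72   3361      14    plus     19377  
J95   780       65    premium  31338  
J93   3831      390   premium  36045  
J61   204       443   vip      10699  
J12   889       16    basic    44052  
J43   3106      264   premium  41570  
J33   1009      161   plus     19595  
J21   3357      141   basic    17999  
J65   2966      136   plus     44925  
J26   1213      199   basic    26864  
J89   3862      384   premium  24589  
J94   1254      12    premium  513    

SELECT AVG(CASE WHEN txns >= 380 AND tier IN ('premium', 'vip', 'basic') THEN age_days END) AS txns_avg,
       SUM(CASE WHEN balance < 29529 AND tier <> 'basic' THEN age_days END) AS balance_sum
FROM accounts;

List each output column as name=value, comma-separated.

txns_avg=2632.3333333333, balance_sum=9690

[txns_avg: txns >= 380 AND tier IN ('premium', 'vip', 'basic')]
acct=J72: ✗
acct=J95: ✗
acct=J93: ✓ → 3831
acct=J61: ✓ → 204
acct=J12: ✗
acct=J43: ✗
acct=J33: ✗
acct=J21: ✗
acct=J65: ✗
acct=J26: ✗
acct=J89: ✓ → 3862
acct=J94: ✗
txns_avg = (3831 + 204 + 3862) / 3 = 2632.3333333333
—
[balance_sum: balance < 29529 AND tier <> 'basic']
acct=J72: ✓ → 3361
acct=J95: ✗
acct=J93: ✗
acct=J61: ✓ → 204
acct=J12: ✗
acct=J43: ✗
acct=J33: ✓ → 1009
acct=J21: ✗
acct=J65: ✗
acct=J26: ✗
acct=J89: ✓ → 3862
acct=J94: ✓ → 1254
balance_sum = 3361 + 204 + 1009 + 3862 + 1254 = 9690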